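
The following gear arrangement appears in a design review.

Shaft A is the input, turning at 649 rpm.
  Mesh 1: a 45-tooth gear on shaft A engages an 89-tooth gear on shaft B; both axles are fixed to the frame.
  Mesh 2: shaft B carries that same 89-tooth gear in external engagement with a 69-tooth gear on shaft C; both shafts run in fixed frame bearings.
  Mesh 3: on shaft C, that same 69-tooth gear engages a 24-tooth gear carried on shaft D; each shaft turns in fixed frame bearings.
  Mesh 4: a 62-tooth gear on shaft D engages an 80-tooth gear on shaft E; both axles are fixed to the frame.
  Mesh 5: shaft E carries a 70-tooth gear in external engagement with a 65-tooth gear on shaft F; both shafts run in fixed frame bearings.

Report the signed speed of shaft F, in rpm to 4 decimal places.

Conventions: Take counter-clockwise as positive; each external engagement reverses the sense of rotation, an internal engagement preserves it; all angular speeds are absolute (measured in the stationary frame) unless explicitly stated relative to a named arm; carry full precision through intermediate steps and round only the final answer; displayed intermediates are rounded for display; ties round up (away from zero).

-1015.6226 rpm

class = fixed-axis compound train [5 meshes; 5 ratios multiply, 5 sense flips]
mesh 1 [45T→89T]: ω = 649.0000×45/89 = 328.1461 rpm, sense flips to −
mesh 2 [89T→69T]: ω = 328.1461×89/69 = 423.2609 rpm, sense flips to +
mesh 3 [69T→24T]: ω = 423.2609×69/24 = 1216.8750 rpm, sense flips to −
mesh 4 [62T→80T]: ω = 1216.8750×62/80 = 943.0781 rpm, sense flips to +
mesh 5 [70T→65T]: ω = 943.0781×70/65 = 1015.6226 rpm, sense flips to −
signed output speed = -1015.6226 rpm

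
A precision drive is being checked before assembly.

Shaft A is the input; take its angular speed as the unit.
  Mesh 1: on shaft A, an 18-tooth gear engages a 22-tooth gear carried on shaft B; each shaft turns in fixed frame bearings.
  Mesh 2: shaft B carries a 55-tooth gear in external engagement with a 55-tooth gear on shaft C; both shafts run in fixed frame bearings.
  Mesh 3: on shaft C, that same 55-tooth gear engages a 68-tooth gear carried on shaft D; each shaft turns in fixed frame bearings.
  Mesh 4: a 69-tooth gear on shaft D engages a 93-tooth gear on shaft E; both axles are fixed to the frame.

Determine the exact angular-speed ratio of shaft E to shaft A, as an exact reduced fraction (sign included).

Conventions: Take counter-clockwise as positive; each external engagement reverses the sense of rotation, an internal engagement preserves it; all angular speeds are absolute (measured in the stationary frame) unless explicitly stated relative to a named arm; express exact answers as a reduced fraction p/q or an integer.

1035/2108

class = fixed-axis compound train [4 meshes; 4 ratios multiply, 4 sense flips]
mesh 1 [18T→22T]: running ratio 9/11, sense −
mesh 2 [55T→55T]: running ratio 9/11, sense +
mesh 3 [55T→68T]: running ratio 45/68, sense −
mesh 4 [69T→93T]: running ratio 1035/2108, sense +
ω_out/ω_in = 1035/2108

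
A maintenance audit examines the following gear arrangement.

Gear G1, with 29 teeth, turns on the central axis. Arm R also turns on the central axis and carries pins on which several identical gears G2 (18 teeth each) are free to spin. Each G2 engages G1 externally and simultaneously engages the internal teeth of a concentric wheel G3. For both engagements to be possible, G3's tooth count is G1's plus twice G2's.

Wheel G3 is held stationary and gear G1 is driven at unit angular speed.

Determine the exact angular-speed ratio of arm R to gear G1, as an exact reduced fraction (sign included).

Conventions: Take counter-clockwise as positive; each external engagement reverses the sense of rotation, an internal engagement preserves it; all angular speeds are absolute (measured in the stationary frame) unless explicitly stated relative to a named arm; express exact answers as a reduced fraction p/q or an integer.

recognized (axles ride arm R): planetary set, 29/18/65 teeth
ring teeth: 29 + 2·18 = 65
29(ω_sun−ω_arm) = −65(ω_ring−ω_arm),  ω_ring = 0, ω_sun = 1
29(1−ω_arm) = −65(0−ω_arm)  ⇒  94·ω_arm = 29  ⇒  ω_arm = 29/94
ω_out/ω_in = 29/94

29/94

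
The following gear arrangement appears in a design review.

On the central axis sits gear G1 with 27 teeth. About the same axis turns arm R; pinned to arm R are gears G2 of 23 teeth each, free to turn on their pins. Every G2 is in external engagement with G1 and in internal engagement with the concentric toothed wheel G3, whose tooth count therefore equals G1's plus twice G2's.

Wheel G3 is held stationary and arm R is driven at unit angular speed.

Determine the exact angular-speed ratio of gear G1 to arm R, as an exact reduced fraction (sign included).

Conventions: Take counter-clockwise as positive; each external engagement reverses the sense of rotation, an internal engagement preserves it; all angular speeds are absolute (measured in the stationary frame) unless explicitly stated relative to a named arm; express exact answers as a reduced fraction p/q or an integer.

100/27

topology: planetary set — G1 27T / G2 23T / G3 73T, arm = carrier (Willis)
ring teeth: 27 + 2·23 = 73
27(ω_sun−ω_arm) = −73(ω_ring−ω_arm),  ω_ring = 0, ω_arm = 1
ω_sun = 1 − (73/27)(0−1) = 100/27
ω_out/ω_in = 100/27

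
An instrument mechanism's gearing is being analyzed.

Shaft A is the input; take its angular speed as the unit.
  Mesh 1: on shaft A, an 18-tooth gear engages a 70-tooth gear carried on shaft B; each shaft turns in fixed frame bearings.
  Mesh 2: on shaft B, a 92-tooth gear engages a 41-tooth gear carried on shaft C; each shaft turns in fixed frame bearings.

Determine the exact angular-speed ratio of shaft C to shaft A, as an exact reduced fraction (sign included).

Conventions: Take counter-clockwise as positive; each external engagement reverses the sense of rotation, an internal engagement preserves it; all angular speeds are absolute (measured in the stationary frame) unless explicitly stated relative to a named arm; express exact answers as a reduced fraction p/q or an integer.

828/1435

class = fixed-axis compound train [2 meshes; 2 ratios multiply, 2 sense flips]
mesh 1 [18T→70T]: running ratio 9/35, sense −
mesh 2 [92T→41T]: running ratio 828/1435, sense +
ω_out/ω_in = 828/1435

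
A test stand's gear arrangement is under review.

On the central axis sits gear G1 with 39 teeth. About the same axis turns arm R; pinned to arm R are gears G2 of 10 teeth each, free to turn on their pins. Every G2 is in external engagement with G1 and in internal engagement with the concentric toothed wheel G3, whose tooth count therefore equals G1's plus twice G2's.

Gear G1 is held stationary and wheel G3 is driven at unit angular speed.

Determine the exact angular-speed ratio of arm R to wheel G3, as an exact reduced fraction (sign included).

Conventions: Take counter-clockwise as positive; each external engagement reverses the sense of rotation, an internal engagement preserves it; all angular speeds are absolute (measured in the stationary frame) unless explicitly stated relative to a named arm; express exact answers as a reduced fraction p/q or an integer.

59/98

class = planetary set [G3 = 39+2·10 = 59; Willis about the carrier]
ring teeth: 39 + 2·10 = 59
39(ω_sun−ω_arm) = −59(ω_ring−ω_arm),  ω_sun = 0, ω_ring = 1
39(0−ω_arm) = −59(1−ω_arm)  ⇒  98·ω_arm = 59  ⇒  ω_arm = 59/98
ω_out/ω_in = 59/98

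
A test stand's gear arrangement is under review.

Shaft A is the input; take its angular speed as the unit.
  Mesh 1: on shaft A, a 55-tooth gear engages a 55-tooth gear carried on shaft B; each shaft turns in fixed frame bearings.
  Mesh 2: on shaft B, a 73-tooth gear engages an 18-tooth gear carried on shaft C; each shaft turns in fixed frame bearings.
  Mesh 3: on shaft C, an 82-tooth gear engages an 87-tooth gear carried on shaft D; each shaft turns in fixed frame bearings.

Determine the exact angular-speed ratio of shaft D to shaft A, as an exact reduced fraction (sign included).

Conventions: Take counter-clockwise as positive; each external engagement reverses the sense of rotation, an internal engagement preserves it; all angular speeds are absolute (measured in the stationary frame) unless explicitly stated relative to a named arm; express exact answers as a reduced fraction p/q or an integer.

-2993/783

class = fixed-axis compound train [3 meshes; 3 ratios multiply, 3 sense flips]
mesh 1 [55T→55T]: running ratio 1, sense −
mesh 2 [73T→18T]: running ratio 73/18, sense +
mesh 3 [82T→87T]: running ratio 2993/783, sense −
ω_out/ω_in = -2993/783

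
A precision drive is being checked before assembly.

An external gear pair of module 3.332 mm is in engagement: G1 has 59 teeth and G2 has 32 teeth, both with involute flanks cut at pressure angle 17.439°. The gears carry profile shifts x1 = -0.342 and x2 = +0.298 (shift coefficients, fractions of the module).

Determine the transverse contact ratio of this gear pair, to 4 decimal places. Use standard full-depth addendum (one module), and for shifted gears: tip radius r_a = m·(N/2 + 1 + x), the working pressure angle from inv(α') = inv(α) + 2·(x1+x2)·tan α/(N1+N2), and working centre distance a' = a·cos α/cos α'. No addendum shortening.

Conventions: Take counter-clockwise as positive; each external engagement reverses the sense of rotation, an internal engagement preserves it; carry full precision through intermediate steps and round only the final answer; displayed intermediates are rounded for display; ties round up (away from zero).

1.8302

single-mesh involute tooth geometry (59T engaging 32T at module 3.332)
base radii: r_b1 = 93.776069, r_b2 = 50.861597
tip radii: r_a1 = 100.486456, r_a2 = 57.636936
inv(α') = inv(17.439°) + 2·(-0.342+0.298)·tan α/(59+32) = 0.00945695  ⇒  α' = 17.26068°
a' = a·cos α / cos α' = 151.6060·cos 17.439°/cos 17.26068° = 151.458663
action lengths: √(r_a1²−r_b1²) = 36.105078, √(r_a2²−r_b2²) = 27.112992
base pitch p_b = π·m·cos α = 9.986651
CR = (36.105078 + 27.112992 − 151.458663·sin 17.26068°)/9.986651 = 1.830174
contact ratio ≈ 1.8302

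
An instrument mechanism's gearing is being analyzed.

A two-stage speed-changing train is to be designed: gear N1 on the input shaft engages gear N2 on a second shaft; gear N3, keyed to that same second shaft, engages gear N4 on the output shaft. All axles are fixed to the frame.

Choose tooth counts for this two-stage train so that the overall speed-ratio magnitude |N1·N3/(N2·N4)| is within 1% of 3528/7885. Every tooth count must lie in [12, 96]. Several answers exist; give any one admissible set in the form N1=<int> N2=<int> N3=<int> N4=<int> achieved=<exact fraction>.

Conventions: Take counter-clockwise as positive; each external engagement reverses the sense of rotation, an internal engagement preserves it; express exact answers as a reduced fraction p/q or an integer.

N1=42 N2=83 N3=84 N4=95 achieved=3528/7885

topology: fixed-axis compound train — 2 stages, target 3528/7885
target = 3528/7885 in lowest terms: an exact hit needs N1·N3 = k·3528 and N2·N4 = k·7885 for one integer k, every count in [12, 96]; additionally prefer no 1:1 stage (N1 ≠ N2, N3 ≠ N4)
k = 1: N1·N3 = 3528 = 42·84, N2·N4 = 7885 = 83·95
achieved = 42·84/(83·95) = 3528/7885; |achieved − target| = 0 ≤ 882/197125 ✓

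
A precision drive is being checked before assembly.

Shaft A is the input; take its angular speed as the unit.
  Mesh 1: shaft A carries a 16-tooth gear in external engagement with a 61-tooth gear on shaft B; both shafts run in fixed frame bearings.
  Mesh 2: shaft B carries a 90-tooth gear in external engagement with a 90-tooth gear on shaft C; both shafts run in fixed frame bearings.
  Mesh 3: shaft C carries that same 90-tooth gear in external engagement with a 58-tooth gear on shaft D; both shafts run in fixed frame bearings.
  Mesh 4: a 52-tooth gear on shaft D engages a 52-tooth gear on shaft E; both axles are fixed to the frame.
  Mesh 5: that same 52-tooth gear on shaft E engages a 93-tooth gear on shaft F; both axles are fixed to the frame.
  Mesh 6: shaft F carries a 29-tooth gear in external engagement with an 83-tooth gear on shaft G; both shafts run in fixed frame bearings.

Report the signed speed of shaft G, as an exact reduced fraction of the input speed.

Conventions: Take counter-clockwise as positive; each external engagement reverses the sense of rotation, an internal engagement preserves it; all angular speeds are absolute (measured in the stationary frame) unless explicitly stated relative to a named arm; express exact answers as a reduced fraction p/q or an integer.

12480/156953

6-mesh fixed-axis compound train (all bearings frame-fixed)
mesh 1 [16T→61T]: |ω|/ω_in = 1×16/61 = 16/61, sense flips to −
mesh 2 [90T→90T]: |ω|/ω_in = (16/61)×90/90 = 16/61, sense flips to +
mesh 3 [90T→58T]: |ω|/ω_in = (16/61)×90/58 = 720/1769, sense flips to −
mesh 4 [52T→52T]: |ω|/ω_in = (720/1769)×52/52 = 720/1769, sense flips to +
mesh 5 [52T→93T]: |ω|/ω_in = (720/1769)×52/93 = 12480/54839, sense flips to −
mesh 6 [29T→83T]: |ω|/ω_in = (12480/54839)×29/83 = 12480/156953, sense flips to +
signed output speed (× input speed) = 12480/156953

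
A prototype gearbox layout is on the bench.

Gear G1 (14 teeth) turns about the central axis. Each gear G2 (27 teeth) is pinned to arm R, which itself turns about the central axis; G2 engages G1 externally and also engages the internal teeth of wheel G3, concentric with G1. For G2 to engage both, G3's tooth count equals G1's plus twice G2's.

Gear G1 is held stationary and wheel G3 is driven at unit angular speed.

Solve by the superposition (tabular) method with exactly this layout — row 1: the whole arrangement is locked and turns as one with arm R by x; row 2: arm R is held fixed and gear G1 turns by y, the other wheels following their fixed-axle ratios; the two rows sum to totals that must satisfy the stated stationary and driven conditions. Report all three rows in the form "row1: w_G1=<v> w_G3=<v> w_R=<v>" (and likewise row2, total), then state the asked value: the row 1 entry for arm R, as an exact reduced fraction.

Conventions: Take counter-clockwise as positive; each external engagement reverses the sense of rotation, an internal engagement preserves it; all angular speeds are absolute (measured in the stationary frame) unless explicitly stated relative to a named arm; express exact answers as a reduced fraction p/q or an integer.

row1: w_G1=34/41 w_G3=34/41 w_R=34/41
row2: w_G1=-34/41 w_G3=7/41 w_R=0
total: w_G1=0 w_G3=1 w_R=34/41
asked value: 34/41

recognized (axles ride arm R): planetary set, 14/27/68 teeth
row 1 — lock + rotate with arm: ω_sun = ω_ring = ω_arm = x
row 2 — arm fixed, fixed-axis ratios: sun y, ring −(14/68)·y, arm 0
boundary: total ω_sun = x + y = 0 and total ω_ring = x − (14/68)·y = 1  ⇒  y = -34/41, x = 34/41
row 2 ring = −(14/68)·(-34/41) = 7/41
totals (row 1 + row 2): sun 34/41 + (-34/41) = 0, ring 34/41 + 7/41 = 1, arm 34/41 + 0 = 34/41
asked cell (row1, arm) = 34/41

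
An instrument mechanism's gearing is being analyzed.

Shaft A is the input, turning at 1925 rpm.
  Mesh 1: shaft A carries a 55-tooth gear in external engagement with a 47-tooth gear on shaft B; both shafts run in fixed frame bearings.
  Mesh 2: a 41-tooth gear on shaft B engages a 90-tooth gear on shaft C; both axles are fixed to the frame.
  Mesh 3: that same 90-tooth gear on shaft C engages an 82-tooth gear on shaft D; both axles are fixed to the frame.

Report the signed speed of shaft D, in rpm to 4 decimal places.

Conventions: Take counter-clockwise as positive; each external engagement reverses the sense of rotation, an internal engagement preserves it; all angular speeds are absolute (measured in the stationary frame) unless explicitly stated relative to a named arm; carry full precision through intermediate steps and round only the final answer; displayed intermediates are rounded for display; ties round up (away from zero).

class = fixed-axis compound train [3 meshes; 3 ratios multiply, 3 sense flips]
mesh 1 [55T→47T]: ω = 1925.0000×55/47 = 2252.6596 rpm, sense flips to −
mesh 2 [41T→90T]: ω = 2252.6596×41/90 = 1026.2116 rpm, sense flips to +
mesh 3 [90T→82T]: ω = 1026.2116×90/82 = 1126.3298 rpm, sense flips to −
signed output speed = -1126.3298 rpm

-1126.3298 rpm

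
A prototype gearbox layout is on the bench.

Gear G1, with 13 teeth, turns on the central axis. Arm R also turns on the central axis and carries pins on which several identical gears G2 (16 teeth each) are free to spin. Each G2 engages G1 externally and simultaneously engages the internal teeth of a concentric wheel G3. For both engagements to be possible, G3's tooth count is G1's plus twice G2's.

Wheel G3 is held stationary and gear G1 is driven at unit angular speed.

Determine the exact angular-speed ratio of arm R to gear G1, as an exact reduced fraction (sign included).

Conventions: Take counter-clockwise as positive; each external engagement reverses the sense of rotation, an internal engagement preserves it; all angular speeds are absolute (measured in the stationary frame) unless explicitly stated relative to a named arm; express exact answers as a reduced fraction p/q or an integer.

13/58

planetary set (13T centre, 16T on arm, 45T internal) — Willis relation
ring teeth: 13 + 2·16 = 45
13(ω_sun−ω_arm) = −45(ω_ring−ω_arm),  ω_ring = 0, ω_sun = 1
13(1−ω_arm) = −45(0−ω_arm)  ⇒  58·ω_arm = 13  ⇒  ω_arm = 13/58
ω_out/ω_in = 13/58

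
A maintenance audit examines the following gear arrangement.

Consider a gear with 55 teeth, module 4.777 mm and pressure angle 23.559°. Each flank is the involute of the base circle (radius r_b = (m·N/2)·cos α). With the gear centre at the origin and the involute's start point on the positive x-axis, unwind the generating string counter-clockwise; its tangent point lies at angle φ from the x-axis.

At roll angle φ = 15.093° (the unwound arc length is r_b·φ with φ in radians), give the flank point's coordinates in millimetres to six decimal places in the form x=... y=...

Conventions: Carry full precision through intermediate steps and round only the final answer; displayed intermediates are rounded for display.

single-mesh involute tooth geometry (55T wheel at module 4.777)
pitch radius r_p = m·N/2 = 4.777·55/2 = 131.367500
base radius r_b = r_p·cos α = 131.367500·cos 23.559° = 120.417885
roll angle φ = 15.093° = 0.26342254 rad
x = r_b·(cos φ + φ·sin φ) = 124.523670
y = r_b·(sin φ − φ·cos φ) = 0.728638

x=124.523670 y=0.728638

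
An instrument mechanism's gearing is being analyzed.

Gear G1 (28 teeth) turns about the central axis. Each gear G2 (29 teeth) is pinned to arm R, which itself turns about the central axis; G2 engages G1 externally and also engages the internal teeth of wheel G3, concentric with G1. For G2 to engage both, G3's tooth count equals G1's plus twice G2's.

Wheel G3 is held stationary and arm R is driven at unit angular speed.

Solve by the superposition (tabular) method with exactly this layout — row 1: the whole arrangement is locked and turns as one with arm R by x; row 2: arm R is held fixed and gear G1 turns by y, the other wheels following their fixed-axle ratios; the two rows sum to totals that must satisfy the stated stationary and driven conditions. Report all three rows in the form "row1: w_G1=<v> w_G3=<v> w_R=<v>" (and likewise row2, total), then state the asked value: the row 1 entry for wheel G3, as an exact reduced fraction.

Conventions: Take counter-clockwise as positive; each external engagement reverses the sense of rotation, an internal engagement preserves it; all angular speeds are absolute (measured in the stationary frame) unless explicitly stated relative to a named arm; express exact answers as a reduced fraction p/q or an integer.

row1: w_G1=1 w_G3=1 w_R=1
row2: w_G1=43/14 w_G3=-1 w_R=0
total: w_G1=57/14 w_G3=0 w_R=1
asked value: 1

class = planetary set [G3 = 28+2·29 = 86; Willis about the carrier]
row 1 — lock + rotate with arm: ω_sun = ω_ring = ω_arm = x
row 2 — arm fixed, fixed-axis ratios: sun y, ring −(28/86)·y, arm 0
boundary: total ω_ring = x − (28/86)·y = 0 and total ω_arm = x = 1  ⇒  y = 43/14, x = 1
row 2 ring = −(28/86)·43/14 = -1
totals (row 1 + row 2): sun 1 + 43/14 = 57/14, ring 1 + (-1) = 0, arm 1 + 0 = 1
asked cell (row1, ring) = 1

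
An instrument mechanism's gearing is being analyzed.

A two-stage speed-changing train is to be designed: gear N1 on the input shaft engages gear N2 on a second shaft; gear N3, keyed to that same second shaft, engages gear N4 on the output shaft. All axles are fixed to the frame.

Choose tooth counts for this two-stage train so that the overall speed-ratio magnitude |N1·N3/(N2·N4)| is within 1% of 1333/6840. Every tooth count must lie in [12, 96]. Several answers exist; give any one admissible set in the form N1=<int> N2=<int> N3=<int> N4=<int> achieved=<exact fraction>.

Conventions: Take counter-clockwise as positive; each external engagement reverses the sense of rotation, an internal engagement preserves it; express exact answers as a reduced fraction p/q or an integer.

topology: fixed-axis compound train — 2 stages, target 1333/6840
target = 1333/6840 in lowest terms: an exact hit needs N1·N3 = k·1333 and N2·N4 = k·6840 for one integer k, every count in [12, 96]; additionally prefer no 1:1 stage (N1 ≠ N2, N3 ≠ N4)
k = 1: N1·N3 = 1333 = 31·43, N2·N4 = 6840 = 72·95
achieved = 31·43/(72·95) = 1333/6840; |achieved − target| = 0 ≤ 1333/684000 ✓

N1=31 N2=72 N3=43 N4=95 achieved=1333/6840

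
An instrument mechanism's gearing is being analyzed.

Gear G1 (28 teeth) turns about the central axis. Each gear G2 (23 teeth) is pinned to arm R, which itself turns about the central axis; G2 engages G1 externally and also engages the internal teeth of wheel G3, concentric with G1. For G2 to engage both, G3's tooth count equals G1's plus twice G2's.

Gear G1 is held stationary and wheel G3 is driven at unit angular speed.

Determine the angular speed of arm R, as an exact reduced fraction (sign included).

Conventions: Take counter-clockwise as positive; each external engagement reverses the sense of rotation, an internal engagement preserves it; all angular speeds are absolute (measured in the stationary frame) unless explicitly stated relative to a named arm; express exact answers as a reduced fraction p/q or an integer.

planetary set (28T centre, 23T on arm, 74T internal) — Willis relation
ring teeth: 28 + 2·23 = 74
28(ω_sun−ω_arm) = −74(ω_ring−ω_arm),  ω_sun = 0, ω_ring = 1
28(0−ω_arm) = −74(1−ω_arm)  ⇒  102·ω_arm = 74  ⇒  ω_arm = 37/51
exact speed ratio = 37/51

37/51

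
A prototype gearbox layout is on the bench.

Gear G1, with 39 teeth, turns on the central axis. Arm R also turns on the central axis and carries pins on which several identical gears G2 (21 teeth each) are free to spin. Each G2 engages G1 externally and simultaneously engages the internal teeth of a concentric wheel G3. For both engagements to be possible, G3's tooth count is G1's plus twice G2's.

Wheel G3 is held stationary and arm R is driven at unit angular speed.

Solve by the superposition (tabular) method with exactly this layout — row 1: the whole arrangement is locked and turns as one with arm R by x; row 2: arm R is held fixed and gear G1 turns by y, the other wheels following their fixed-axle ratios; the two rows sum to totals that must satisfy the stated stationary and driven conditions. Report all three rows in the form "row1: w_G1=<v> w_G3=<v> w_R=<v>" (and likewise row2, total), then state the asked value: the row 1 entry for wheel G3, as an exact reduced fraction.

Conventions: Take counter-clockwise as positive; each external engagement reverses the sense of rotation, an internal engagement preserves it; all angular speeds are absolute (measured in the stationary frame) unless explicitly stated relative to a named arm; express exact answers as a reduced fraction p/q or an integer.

topology: planetary set — G1 39T / G2 21T / G3 81T, arm = carrier (Willis)
row 1: whole set turns with the arm by x
superposition row 2 [arm held]: sun y, ring −(39/81)·y, arm 0
boundary: total ω_ring = x − (39/81)·y = 0 and total ω_arm = x = 1  ⇒  y = 27/13, x = 1
row 2 ring = −(39/81)·27/13 = -1
totals (row 1 + row 2): sun 1 + 27/13 = 40/13, ring 1 + (-1) = 0, arm 1 + 0 = 1
asked cell (row1, ring) = 1

row1: w_G1=1 w_G3=1 w_R=1
row2: w_G1=27/13 w_G3=-1 w_R=0
total: w_G1=40/13 w_G3=0 w_R=1
asked value: 1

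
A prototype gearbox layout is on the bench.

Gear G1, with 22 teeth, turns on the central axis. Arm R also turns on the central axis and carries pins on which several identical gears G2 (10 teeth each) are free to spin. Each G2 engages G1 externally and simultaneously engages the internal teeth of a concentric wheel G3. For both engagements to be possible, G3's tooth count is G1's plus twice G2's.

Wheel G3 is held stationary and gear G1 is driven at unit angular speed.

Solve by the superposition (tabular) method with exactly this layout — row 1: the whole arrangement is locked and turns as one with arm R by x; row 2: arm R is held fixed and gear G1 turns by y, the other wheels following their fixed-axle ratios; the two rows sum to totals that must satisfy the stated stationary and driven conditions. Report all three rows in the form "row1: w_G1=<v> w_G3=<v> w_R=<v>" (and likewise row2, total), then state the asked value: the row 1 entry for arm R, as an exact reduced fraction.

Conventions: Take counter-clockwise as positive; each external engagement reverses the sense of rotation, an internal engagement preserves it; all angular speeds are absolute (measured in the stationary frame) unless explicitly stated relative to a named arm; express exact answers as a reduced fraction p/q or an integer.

row1: w_G1=11/32 w_G3=11/32 w_R=11/32
row2: w_G1=21/32 w_G3=-11/32 w_R=0
total: w_G1=1 w_G3=0 w_R=11/32
asked value: 11/32

topology: planetary set — G1 22T / G2 10T / G3 42T, arm = carrier (Willis)
superposition row 1 [locked train]: every member turns x
row 2 (arm held, sun turns y): ω_ring = −(22/42)·y, ω_arm = 0
boundary: total ω_ring = x − (22/42)·y = 0 and total ω_sun = x + y = 1  ⇒  y = 21/32, x = 11/32
row 2 ring = −(22/42)·21/32 = -11/32
totals (row 1 + row 2): sun 11/32 + 21/32 = 1, ring 11/32 + (-11/32) = 0, arm 11/32 + 0 = 11/32
asked cell (row1, arm) = 11/32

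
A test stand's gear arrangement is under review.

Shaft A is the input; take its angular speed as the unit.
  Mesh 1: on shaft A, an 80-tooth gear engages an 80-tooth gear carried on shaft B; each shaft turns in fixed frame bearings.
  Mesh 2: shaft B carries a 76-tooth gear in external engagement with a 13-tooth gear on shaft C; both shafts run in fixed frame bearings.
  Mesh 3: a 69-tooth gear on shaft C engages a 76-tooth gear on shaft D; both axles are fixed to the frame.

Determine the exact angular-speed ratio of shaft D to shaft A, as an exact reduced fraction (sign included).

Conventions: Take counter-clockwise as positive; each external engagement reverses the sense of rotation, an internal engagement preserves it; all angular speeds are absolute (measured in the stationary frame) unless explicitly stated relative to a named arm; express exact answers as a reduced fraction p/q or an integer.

-69/13

class = fixed-axis compound train [3 meshes; 3 ratios multiply, 3 sense flips]
mesh 1 [80T→80T]: running ratio 1, sense −
mesh 2 [76T→13T]: running ratio 76/13, sense +
mesh 3 [69T→76T]: running ratio 69/13, sense −
ω_out/ω_in = -69/13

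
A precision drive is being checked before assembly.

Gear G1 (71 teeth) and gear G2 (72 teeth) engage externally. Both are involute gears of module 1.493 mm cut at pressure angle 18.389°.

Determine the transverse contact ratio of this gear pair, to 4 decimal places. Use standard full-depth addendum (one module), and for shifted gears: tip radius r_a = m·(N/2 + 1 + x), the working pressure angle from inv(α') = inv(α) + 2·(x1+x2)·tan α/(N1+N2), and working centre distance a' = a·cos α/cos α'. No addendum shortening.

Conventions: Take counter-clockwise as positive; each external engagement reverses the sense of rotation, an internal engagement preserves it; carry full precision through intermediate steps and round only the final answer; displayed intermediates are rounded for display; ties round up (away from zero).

topology: single-mesh involute geometry — m = 1.493, 71T/72T pair
base radii: r_b1 = 50.295063, r_b2 = 51.003444
tip radii: r_a1 = 54.494500, r_a2 = 55.241000
no profile shift: α' = α, a' = a
action lengths: √(r_a1²−r_b1²) = 20.977540, √(r_a2²−r_b2²) = 21.218312
base pitch p_b = π·m·cos α = 4.450890
CR = (20.977540 + 21.218312 − 106.749500·sin 18.38900°)/4.450890 = 1.914206
contact ratio ≈ 1.9142

1.9142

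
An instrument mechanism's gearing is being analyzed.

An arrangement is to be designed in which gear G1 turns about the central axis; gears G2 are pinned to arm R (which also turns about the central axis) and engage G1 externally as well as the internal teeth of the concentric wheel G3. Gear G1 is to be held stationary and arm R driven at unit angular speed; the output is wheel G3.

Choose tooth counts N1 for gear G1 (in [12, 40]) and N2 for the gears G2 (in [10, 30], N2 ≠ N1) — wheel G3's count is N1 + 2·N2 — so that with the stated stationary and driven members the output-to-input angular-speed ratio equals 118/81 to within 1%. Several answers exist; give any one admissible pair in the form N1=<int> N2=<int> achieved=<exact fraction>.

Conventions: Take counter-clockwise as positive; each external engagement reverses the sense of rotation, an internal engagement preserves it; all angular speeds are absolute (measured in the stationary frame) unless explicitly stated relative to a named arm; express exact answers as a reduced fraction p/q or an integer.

planetary set to be sized for 118/81 (Willis relation)
Willis with ω_sun = 0: ω_ring/ω_arm = (N1+N3)/N3; set equal to 118/81  ⇒  N3/N1 = 1/(118/81 − 1) = 81/37
N3 = N1 + 2·N2  ⇒  N2/N1 = (N3/N1 − 1)/2 = (81/37 − 1)/2 = 22/37
smallest multiple with N1 ≥ 12 and N2 ≥ 10: k = 1  ⇒  N1 = 1·37 = 37, N2 = 1·22 = 22 (N1 ≤ 40, N2 ≤ 30, N2 ≠ N1 ✓), N3 = 37 + 2·22 = 81
check: (N1+N3)/N3 with N1 = 37, N3 = 81 gives 118/81; |achieved − target| = 0 ≤ 59/4050 ✓

N1=37 N2=22 achieved=118/81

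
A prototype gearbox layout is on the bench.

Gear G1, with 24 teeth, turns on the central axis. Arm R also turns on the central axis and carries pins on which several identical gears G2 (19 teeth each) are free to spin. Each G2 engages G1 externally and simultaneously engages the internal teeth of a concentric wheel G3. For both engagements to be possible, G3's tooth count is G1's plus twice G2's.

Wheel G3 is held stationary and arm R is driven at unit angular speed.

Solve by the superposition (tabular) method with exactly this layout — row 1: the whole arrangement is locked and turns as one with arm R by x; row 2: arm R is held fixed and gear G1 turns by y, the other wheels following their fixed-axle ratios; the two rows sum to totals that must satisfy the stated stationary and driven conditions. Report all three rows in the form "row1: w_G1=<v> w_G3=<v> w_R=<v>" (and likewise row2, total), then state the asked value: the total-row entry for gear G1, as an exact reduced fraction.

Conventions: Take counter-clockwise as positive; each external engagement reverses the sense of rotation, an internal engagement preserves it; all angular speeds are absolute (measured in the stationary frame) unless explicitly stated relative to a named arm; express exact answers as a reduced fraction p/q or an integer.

row1: w_G1=1 w_G3=1 w_R=1
row2: w_G1=31/12 w_G3=-1 w_R=0
total: w_G1=43/12 w_G3=0 w_R=1
asked value: 43/12

recognized (axles ride arm R): planetary set, 24/19/62 teeth
superposition row 1 [locked train]: every member turns x
superposition row 2 [arm held]: sun y, ring −(24/62)·y, arm 0
boundary: total ω_ring = x − (24/62)·y = 0 and total ω_arm = x = 1  ⇒  y = 31/12, x = 1
row 2 ring = −(24/62)·31/12 = -1
totals (row 1 + row 2): sun 1 + 31/12 = 43/12, ring 1 + (-1) = 0, arm 1 + 0 = 1
asked cell (total, sun) = 43/12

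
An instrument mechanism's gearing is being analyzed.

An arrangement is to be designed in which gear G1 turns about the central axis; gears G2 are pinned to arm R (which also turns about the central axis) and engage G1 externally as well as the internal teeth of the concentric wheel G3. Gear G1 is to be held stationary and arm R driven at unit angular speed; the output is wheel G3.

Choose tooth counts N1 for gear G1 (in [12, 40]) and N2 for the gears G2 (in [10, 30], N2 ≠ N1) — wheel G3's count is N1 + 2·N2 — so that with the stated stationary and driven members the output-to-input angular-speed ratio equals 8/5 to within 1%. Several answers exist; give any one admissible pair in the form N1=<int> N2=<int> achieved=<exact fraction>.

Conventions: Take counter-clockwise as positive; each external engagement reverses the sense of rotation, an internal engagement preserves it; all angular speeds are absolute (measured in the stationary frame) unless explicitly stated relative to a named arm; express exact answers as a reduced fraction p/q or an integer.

design class (target 8/5): planetary set
Willis with ω_sun = 0: ω_ring/ω_arm = (N1+N3)/N3; set equal to 8/5  ⇒  N3/N1 = 1/(8/5 − 1) = 5/3
N3 = N1 + 2·N2  ⇒  N2/N1 = (N3/N1 − 1)/2 = (5/3 − 1)/2 = 1/3
smallest multiple with N1 ≥ 12 and N2 ≥ 10: k = 10  ⇒  N1 = 10·3 = 30, N2 = 10·1 = 10 (N1 ≤ 40, N2 ≤ 30, N2 ≠ N1 ✓), N3 = 30 + 2·10 = 50
check: (N1+N3)/N3 with N1 = 30, N3 = 50 gives 8/5; |achieved − target| = 0 ≤ 2/125 ✓

N1=30 N2=10 achieved=8/5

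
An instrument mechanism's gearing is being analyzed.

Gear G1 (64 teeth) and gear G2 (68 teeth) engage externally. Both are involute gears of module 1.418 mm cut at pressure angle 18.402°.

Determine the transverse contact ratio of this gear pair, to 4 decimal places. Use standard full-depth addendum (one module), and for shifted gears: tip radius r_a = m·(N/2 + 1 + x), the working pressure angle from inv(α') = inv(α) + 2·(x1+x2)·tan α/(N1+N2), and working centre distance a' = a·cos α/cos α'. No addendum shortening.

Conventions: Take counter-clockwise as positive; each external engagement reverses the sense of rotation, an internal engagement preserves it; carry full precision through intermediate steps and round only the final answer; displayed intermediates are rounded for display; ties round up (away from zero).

recognized (one external pair, fixed centres): single-mesh tooth geometry, m = 1.418, N1 = 64, N2 = 68
base radii: r_b1 = 43.055698, r_b2 = 45.746679
tip radii: r_a1 = 46.794000, r_a2 = 49.630000
no profile shift: α' = α, a' = a
action lengths: √(r_a1²−r_b1²) = 18.327174, √(r_a2²−r_b2²) = 19.245214
base pitch p_b = π·m·cos α = 4.226983
CR = (18.327174 + 19.245214 − 93.588000·sin 18.40200°)/4.226983 = 1.899304
contact ratio ≈ 1.8993

1.8993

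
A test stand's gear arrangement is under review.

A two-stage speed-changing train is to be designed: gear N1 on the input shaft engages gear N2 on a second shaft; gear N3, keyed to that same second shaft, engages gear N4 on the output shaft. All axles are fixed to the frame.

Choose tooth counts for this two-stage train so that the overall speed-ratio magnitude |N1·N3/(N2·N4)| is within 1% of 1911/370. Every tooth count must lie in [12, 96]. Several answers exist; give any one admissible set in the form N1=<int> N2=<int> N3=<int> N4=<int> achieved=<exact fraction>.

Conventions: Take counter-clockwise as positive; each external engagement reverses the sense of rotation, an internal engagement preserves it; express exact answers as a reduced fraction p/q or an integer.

2-stage fixed-axis compound train for ratio 1911/370
target = 1911/370 in lowest terms: an exact hit needs N1·N3 = k·1911 and N2·N4 = k·370 for one integer k, every count in [12, 96]; additionally prefer no 1:1 stage (N1 ≠ N2, N3 ≠ N4)
k = 1: no 1:1-free in-range split of k·1911 and k·370 into factor pairs; take k = 2
k = 2: N1·N3 = 3822 = 42·91, N2·N4 = 740 = 20·37
achieved = 42·91/(20·37) = 1911/370; |achieved − target| = 0 ≤ 1911/37000 ✓

N1=42 N2=20 N3=91 N4=37 achieved=1911/370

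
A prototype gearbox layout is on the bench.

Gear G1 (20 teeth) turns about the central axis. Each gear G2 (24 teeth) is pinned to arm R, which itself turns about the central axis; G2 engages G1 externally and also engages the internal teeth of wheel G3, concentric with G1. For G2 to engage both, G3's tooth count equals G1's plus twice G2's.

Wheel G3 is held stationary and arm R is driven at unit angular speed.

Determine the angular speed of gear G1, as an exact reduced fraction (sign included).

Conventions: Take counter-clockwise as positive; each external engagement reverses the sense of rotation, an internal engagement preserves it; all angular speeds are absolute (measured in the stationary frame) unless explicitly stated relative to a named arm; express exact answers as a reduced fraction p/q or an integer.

22/5

planetary set (20T centre, 24T on arm, 68T internal) — Willis relation
ring teeth: 20 + 2·24 = 68
20(ω_sun−ω_arm) = −68(ω_ring−ω_arm),  ω_ring = 0, ω_arm = 1
ω_sun = 1 − (68/20)(0−1) = 22/5
exact speed ratio = 22/5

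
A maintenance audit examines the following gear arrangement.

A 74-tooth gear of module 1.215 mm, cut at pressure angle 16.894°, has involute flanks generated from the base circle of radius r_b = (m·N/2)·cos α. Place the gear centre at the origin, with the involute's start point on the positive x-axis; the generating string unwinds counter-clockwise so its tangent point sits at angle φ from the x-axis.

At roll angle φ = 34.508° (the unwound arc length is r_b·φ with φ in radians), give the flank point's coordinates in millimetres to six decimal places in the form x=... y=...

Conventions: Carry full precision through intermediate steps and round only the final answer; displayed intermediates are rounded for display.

topology: single-mesh involute geometry — m = 1.215, N = 74
pitch radius r_p = m·N/2 = 1.215·74/2 = 44.955000
base radius r_b = r_p·cos α = 44.955000·cos 16.894° = 43.014923
roll angle φ = 34.508° = 0.60227822 rad
x = r_b·(cos φ + φ·sin φ) = 50.123162
y = r_b·(sin φ − φ·cos φ) = 3.020322

x=50.123162 y=3.020322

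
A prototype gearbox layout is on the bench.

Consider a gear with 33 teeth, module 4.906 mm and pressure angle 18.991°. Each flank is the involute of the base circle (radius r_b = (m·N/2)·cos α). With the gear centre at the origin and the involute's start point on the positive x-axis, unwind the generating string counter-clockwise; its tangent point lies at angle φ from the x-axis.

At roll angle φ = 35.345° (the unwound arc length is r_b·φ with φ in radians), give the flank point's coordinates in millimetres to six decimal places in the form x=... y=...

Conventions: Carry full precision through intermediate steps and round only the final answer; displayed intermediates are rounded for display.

topology: single-mesh involute geometry — m = 4.906, N = 33
pitch radius r_p = m·N/2 = 4.906·33/2 = 80.949000
base radius r_b = r_p·cos α = 80.949000·cos 18.991° = 76.542922
roll angle φ = 35.345° = 0.61688662 rad
x = r_b·(cos φ + φ·sin φ) = 89.750513
y = r_b·(sin φ − φ·cos φ) = 5.764769

x=89.750513 y=5.764769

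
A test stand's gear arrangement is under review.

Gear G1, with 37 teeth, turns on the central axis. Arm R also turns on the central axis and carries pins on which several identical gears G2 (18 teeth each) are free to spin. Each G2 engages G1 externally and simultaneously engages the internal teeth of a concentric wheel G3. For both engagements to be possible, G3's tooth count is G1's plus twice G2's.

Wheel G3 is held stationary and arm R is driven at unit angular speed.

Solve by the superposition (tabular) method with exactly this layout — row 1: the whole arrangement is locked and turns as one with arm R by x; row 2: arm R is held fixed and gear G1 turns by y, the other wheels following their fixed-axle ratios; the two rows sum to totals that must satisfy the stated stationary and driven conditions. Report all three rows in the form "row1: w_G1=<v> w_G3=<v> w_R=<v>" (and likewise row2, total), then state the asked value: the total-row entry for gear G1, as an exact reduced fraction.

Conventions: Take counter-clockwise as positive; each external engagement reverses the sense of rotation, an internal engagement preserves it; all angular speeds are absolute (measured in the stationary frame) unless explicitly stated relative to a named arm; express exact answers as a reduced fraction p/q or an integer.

row1: w_G1=1 w_G3=1 w_R=1
row2: w_G1=73/37 w_G3=-1 w_R=0
total: w_G1=110/37 w_G3=0 w_R=1
asked value: 110/37

planetary set (37T centre, 18T on arm, 73T internal) — Willis relation
row 1 — lock + rotate with arm: ω_sun = ω_ring = ω_arm = x
row 2 — arm fixed, fixed-axis ratios: sun y, ring −(37/73)·y, arm 0
boundary: total ω_ring = x − (37/73)·y = 0 and total ω_arm = x = 1  ⇒  y = 73/37, x = 1
row 2 ring = −(37/73)·73/37 = -1
totals (row 1 + row 2): sun 1 + 73/37 = 110/37, ring 1 + (-1) = 0, arm 1 + 0 = 1
asked cell (total, sun) = 110/37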